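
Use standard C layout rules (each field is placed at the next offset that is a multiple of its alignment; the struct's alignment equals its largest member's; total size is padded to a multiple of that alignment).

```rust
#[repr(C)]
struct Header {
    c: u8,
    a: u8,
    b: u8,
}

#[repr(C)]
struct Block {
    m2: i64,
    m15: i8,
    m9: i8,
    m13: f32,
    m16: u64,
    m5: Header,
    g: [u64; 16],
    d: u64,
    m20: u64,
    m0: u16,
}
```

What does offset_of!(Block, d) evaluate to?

160

Header: @0: c [1B, align 1] → 1; @1: a [1B, align 1] → 2; @2: b [1B, align 1] → 3; size 3, align 1
@0: m2 [8B, align 8] → 8
@8: m15 [1B, align 1] → 9
@9: m9 [1B, align 1] → 10
+2 pad (align 4)
@12: m13 [4B, align 4] → 16
@16: m16 [8B, align 8] → 24
@24: m5 [3B, align 1] → 27
+5 pad (align 8)
@32: g [128B, align 8] → 160
@160: d [8B, align 8] → 168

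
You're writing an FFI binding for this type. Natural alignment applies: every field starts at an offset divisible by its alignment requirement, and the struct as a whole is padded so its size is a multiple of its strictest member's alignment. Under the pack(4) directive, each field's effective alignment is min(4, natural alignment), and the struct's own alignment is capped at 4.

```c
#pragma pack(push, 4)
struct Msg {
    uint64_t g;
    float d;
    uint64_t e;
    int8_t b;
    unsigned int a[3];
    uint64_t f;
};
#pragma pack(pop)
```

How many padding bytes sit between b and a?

g at 0 (size 8, align 4) → ends 8
d at 8 (size 4, align 4) → ends 12
e at 12 (size 8, align 4) → ends 20
b at 20 (size 1, align 1) → ends 21
pad 3 to align 4 for a
a at 24 (size 12, align 4) → ends 36

3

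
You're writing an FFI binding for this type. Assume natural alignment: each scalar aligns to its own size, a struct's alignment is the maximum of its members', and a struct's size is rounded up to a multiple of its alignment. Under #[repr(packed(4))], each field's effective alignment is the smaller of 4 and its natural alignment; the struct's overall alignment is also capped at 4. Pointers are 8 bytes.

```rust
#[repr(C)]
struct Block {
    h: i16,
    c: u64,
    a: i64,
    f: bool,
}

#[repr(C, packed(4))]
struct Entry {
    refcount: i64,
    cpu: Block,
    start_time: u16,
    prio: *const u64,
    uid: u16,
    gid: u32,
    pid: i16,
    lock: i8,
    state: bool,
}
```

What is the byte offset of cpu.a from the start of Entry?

24

Block: 0..2  h  (2B, 2-aligned); 2..8  -- padding (6B); 8..16  c  (8B, 8-aligned); 16..24  a  (8B, 8-aligned); 24..25  f  (1B, 1-aligned); 25..32  -- tail padding (7B); sizeof = 32, alignof = 8
0..8  refcount  (8B, 4-aligned)
8..40  cpu  (32B, 4-aligned)
within Block: a at 16
8 + 16 = 24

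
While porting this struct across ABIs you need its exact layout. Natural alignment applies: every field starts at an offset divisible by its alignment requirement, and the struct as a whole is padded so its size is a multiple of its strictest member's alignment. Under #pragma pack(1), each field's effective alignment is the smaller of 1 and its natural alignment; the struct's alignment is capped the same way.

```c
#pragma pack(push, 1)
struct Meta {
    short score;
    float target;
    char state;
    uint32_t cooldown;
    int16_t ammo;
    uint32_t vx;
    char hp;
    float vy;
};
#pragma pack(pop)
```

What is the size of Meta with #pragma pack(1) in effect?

0..2  score  (2B, 1-aligned)
2..6  target  (4B, 1-aligned)
6..7  state  (1B, 1-aligned)
7..11  cooldown  (4B, 1-aligned)
11..13  ammo  (2B, 1-aligned)
13..17  vx  (4B, 1-aligned)
17..18  hp  (1B, 1-aligned)
18..22  vy  (4B, 1-aligned)
sizeof = 22, alignof = 1

22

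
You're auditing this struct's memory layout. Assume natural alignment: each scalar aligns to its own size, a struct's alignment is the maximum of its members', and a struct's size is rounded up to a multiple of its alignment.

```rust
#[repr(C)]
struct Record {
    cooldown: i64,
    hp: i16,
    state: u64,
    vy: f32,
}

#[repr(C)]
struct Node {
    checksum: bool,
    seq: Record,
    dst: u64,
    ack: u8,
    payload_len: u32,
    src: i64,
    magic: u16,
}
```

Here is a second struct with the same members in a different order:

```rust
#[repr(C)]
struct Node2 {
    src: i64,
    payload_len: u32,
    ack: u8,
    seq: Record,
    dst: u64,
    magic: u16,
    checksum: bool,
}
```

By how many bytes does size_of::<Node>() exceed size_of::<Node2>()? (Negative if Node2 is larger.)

8

Record: @0: cooldown [8B, align 8] → 8; @8: hp [2B, align 2] → 10; +6 pad (align 8); @16: state [8B, align 8] → 24; @24: vy [4B, align 4] → 28; +4 tail pad (align 8); size 32, align 8
@0: checksum [1B, align 1] → 1
+7 pad (align 8)
@8: seq [32B, align 8] → 40
@40: dst [8B, align 8] → 48
@48: ack [1B, align 1] → 49
+3 pad (align 4)
@52: payload_len [4B, align 4] → 56
@56: src [8B, align 8] → 64
@64: magic [2B, align 2] → 66
+6 tail pad (align 8)
size 72, align 8
— Node2 —
@0: src [8B, align 8] → 8
@8: payload_len [4B, align 4] → 12
@12: ack [1B, align 1] → 13
+3 pad (align 8)
@16: seq [32B, align 8] → 48
@48: dst [8B, align 8] → 56
@56: magic [2B, align 2] → 58
@58: checksum [1B, align 1] → 59
+5 tail pad (align 8)
size 64, align 8
72 − 64 = 8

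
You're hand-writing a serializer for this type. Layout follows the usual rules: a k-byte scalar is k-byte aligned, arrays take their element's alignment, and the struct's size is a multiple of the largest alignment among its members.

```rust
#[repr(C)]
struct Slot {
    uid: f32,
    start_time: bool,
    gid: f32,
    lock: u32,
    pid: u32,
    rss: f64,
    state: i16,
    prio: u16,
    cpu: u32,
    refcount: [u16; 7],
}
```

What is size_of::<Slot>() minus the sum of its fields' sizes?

9

@0: uid [4B, align 4] → 4
@4: start_time [1B, align 1] → 5
+3 pad (align 4)
@8: gid [4B, align 4] → 12
@12: lock [4B, align 4] → 16
@16: pid [4B, align 4] → 20
+4 pad (align 8)
@24: rss [8B, align 8] → 32
@32: state [2B, align 2] → 34
@34: prio [2B, align 2] → 36
@36: cpu [4B, align 4] → 40
@40: refcount [14B, align 2] → 54
+2 tail pad (align 8)
size 56, align 8
data bytes 47, size 56 → padding 9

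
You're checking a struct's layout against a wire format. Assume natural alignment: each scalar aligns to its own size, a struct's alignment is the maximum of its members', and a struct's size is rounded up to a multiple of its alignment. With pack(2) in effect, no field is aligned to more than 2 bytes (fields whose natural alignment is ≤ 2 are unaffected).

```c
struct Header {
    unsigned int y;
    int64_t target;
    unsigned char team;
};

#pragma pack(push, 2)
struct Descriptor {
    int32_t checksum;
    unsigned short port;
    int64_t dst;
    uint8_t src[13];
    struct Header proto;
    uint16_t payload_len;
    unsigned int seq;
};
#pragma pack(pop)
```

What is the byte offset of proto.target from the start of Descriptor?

36

Header: y at 0 (size 4, align 4) → ends 4; pad 4 to align 8 for target; target at 8 (size 8, align 8) → ends 16; team at 16 (size 1, align 1) → ends 17; tail pad 7 to reach multiple of 8; total 24 bytes, alignment 8
checksum at 0 (size 4, align 2) → ends 4
port at 4 (size 2, align 2) → ends 6
dst at 6 (size 8, align 2) → ends 14
src at 14 (size 13, align 1) → ends 27
pad 1 to align 2 for proto
proto at 28 (size 24, align 2) → ends 52
within Header: target at 8
28 + 8 = 36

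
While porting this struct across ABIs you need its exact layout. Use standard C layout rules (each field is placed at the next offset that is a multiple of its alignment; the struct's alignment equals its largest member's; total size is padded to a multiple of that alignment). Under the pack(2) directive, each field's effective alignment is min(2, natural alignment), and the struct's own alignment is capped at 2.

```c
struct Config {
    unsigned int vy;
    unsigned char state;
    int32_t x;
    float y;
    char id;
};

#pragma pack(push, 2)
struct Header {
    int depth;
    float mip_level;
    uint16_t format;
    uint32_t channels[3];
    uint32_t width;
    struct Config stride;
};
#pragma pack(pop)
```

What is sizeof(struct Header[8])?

Config: vy at 0 (size 4, align 4) → ends 4; state at 4 (size 1, align 1) → ends 5; pad 3 to align 4 for x; x at 8 (size 4, align 4) → ends 12; y at 12 (size 4, align 4) → ends 16; id at 16 (size 1, align 1) → ends 17; tail pad 3 to reach multiple of 4; total 20 bytes, alignment 4
depth at 0 (size 4, align 2) → ends 4
mip_level at 4 (size 4, align 2) → ends 8
format at 8 (size 2, align 2) → ends 10
channels at 10 (size 12, align 2) → ends 22
width at 22 (size 4, align 2) → ends 26
stride at 26 (size 20, align 2) → ends 46
total 46 bytes, alignment 2
array of 8: 8 × 46 = 368

368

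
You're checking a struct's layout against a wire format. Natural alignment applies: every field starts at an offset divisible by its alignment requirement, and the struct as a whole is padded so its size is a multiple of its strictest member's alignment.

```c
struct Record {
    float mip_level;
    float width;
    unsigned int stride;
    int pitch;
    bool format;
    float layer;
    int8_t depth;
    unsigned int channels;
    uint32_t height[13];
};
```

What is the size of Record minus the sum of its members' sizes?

@0: mip_level [4B, align 4] → 4
@4: width [4B, align 4] → 8
@8: stride [4B, align 4] → 12
@12: pitch [4B, align 4] → 16
@16: format [1B, align 1] → 17
+3 pad (align 4)
@20: layer [4B, align 4] → 24
@24: depth [1B, align 1] → 25
+3 pad (align 4)
@28: channels [4B, align 4] → 32
@32: height [52B, align 4] → 84
size 84, align 4
data bytes 78, size 84 → padding 6

6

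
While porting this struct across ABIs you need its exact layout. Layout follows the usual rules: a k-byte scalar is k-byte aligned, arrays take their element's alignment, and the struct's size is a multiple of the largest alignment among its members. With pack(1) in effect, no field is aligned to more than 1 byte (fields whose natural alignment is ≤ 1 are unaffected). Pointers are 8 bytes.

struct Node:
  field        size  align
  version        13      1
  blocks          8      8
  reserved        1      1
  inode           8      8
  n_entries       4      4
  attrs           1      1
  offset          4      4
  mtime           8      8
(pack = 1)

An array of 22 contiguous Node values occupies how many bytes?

0..13  version  (13B, 1-aligned)
13..21  blocks  (8B, 1-aligned)
21..22  reserved  (1B, 1-aligned)
22..30  inode  (8B, 1-aligned)
30..34  n_entries  (4B, 1-aligned)
34..35  attrs  (1B, 1-aligned)
35..39  offset  (4B, 1-aligned)
39..47  mtime  (8B, 1-aligned)
sizeof = 47, alignof = 1
array of 22: 22 × 47 = 1034

1034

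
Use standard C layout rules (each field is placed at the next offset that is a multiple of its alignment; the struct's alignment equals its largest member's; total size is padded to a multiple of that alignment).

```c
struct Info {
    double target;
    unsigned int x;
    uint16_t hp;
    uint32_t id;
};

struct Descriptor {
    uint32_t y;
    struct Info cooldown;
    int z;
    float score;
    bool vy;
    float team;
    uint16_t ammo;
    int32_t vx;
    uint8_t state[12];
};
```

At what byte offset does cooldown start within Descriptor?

8

Info: target at 0 (size 8, align 8) → ends 8; x at 8 (size 4, align 4) → ends 12; hp at 12 (size 2, align 2) → ends 14; pad 2 to align 4 for id; id at 16 (size 4, align 4) → ends 20; tail pad 4 to reach multiple of 8; total 24 bytes, alignment 8
y at 0 (size 4, align 4) → ends 4
pad 4 to align 8 for cooldown
cooldown at 8 (size 24, align 8) → ends 32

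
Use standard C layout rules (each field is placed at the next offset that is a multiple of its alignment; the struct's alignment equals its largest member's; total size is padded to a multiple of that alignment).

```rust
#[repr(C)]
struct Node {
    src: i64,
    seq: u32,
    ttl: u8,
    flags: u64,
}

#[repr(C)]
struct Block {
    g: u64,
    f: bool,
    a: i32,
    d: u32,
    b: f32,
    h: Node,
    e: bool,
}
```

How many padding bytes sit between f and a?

3

Node: @0: src [8B, align 8] → 8; @8: seq [4B, align 4] → 12; @12: ttl [1B, align 1] → 13; +3 pad (align 8); @16: flags [8B, align 8] → 24; size 24, align 8
@0: g [8B, align 8] → 8
@8: f [1B, align 1] → 9
+3 pad (align 4)
@12: a [4B, align 4] → 16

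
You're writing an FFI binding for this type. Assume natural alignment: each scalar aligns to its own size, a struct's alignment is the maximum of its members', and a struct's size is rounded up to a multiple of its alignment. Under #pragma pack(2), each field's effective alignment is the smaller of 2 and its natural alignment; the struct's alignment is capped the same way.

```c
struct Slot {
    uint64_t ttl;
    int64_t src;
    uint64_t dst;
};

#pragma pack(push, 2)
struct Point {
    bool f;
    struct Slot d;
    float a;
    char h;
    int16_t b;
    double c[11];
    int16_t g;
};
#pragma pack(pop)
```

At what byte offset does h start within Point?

Slot: @0: ttl [8B, align 8] → 8; @8: src [8B, align 8] → 16; @16: dst [8B, align 8] → 24; size 24, align 8
@0: f [1B, align 1] → 1
+1 pad (align 2)
@2: d [24B, align 2] → 26
@26: a [4B, align 2] → 30
@30: h [1B, align 1] → 31

30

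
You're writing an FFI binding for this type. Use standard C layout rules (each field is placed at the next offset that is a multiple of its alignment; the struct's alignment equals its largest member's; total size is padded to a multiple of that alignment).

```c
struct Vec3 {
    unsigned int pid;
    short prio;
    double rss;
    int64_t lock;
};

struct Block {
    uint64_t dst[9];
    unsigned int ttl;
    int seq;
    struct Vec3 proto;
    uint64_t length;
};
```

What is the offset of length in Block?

104

Vec3: @0: pid [4B, align 4] → 4; @4: prio [2B, align 2] → 6; +2 pad (align 8); @8: rss [8B, align 8] → 16; @16: lock [8B, align 8] → 24; size 24, align 8
@0: dst [72B, align 8] → 72
@72: ttl [4B, align 4] → 76
@76: seq [4B, align 4] → 80
@80: proto [24B, align 8] → 104
@104: length [8B, align 8] → 112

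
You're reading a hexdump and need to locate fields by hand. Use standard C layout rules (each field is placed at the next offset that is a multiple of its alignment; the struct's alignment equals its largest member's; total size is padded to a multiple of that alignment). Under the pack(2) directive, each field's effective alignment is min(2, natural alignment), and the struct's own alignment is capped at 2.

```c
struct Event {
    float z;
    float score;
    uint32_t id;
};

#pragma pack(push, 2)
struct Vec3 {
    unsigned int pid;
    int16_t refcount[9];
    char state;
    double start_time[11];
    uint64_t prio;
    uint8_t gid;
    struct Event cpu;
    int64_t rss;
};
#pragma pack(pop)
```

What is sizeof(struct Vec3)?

Event: 0..4  z  (4B, 4-aligned); 4..8  score  (4B, 4-aligned); 8..12  id  (4B, 4-aligned); sizeof = 12, alignof = 4
0..4  pid  (4B, 2-aligned)
4..22  refcount  (18B, 2-aligned)
22..23  state  (1B, 1-aligned)
23..24  -- padding (1B)
24..112  start_time  (88B, 2-aligned)
112..120  prio  (8B, 2-aligned)
120..121  gid  (1B, 1-aligned)
121..122  -- padding (1B)
122..134  cpu  (12B, 2-aligned)
134..142  rss  (8B, 2-aligned)
sizeof = 142, alignof = 2

142 bytes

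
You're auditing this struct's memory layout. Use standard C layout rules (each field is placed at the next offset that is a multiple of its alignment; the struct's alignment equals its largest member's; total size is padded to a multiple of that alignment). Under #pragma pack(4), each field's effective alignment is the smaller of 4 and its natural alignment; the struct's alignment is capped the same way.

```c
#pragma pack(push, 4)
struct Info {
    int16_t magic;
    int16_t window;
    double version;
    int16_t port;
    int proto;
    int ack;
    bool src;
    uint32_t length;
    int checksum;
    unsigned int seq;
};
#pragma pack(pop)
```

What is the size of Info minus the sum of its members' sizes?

5

0..2  magic  (2B, 2-aligned)
2..4  window  (2B, 2-aligned)
4..12  version  (8B, 4-aligned)
12..14  port  (2B, 2-aligned)
14..16  -- padding (2B)
16..20  proto  (4B, 4-aligned)
20..24  ack  (4B, 4-aligned)
24..25  src  (1B, 1-aligned)
25..28  -- padding (3B)
28..32  length  (4B, 4-aligned)
32..36  checksum  (4B, 4-aligned)
36..40  seq  (4B, 4-aligned)
sizeof = 40, alignof = 4
data bytes 35, size 40 → padding 5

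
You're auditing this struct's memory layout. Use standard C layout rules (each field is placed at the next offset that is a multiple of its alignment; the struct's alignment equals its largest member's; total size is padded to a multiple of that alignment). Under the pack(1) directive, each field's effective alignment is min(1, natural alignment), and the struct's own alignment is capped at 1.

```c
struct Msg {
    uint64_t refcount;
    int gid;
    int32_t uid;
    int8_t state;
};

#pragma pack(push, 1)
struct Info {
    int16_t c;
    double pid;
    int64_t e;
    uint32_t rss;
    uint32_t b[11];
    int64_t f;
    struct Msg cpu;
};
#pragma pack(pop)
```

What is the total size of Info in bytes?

Msg: 0..8  refcount  (8B, 8-aligned); 8..12  gid  (4B, 4-aligned); 12..16  uid  (4B, 4-aligned); 16..17  state  (1B, 1-aligned); 17..24  -- tail padding (7B); sizeof = 24, alignof = 8
0..2  c  (2B, 1-aligned)
2..10  pid  (8B, 1-aligned)
10..18  e  (8B, 1-aligned)
18..22  rss  (4B, 1-aligned)
22..66  b  (44B, 1-aligned)
66..74  f  (8B, 1-aligned)
74..98  cpu  (24B, 1-aligned)
sizeof = 98, alignof = 1

98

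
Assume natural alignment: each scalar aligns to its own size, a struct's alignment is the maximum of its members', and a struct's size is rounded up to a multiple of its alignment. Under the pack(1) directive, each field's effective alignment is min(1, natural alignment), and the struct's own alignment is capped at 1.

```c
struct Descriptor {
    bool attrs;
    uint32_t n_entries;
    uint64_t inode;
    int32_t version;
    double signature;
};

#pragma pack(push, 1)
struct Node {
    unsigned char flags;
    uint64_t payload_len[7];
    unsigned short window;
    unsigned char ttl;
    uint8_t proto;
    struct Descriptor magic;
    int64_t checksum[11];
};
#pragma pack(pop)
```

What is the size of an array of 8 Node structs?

1448

Descriptor: attrs at 0 (size 1, align 1) → ends 1; pad 3 to align 4 for n_entries; n_entries at 4 (size 4, align 4) → ends 8; inode at 8 (size 8, align 8) → ends 16; version at 16 (size 4, align 4) → ends 20; pad 4 to align 8 for signature; signature at 24 (size 8, align 8) → ends 32; total 32 bytes, alignment 8
flags at 0 (size 1, align 1) → ends 1
payload_len at 1 (size 56, align 1) → ends 57
window at 57 (size 2, align 1) → ends 59
ttl at 59 (size 1, align 1) → ends 60
proto at 60 (size 1, align 1) → ends 61
magic at 61 (size 32, align 1) → ends 93
checksum at 93 (size 88, align 1) → ends 181
total 181 bytes, alignment 1
array of 8: 8 × 181 = 1448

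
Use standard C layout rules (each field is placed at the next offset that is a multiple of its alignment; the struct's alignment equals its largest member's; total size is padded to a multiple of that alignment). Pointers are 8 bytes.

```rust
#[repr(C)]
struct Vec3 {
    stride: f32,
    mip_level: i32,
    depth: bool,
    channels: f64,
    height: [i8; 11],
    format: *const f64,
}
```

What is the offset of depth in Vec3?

8

0..4  stride  (4B, 4-aligned)
4..8  mip_level  (4B, 4-aligned)
8..9  depth  (1B, 1-aligned)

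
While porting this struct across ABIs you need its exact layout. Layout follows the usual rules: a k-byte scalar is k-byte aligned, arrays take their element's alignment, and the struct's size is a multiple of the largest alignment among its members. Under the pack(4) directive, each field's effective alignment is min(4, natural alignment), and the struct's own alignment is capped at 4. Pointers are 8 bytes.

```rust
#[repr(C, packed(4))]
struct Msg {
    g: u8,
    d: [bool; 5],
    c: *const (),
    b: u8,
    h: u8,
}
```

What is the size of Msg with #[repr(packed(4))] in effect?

g at 0 (size 1, align 1) → ends 1
d at 1 (size 5, align 1) → ends 6
pad 2 to align 4 for c
c at 8 (size 8, align 4) → ends 16
b at 16 (size 1, align 1) → ends 17
h at 17 (size 1, align 1) → ends 18
tail pad 2 to reach multiple of 4
total 20 bytes, alignment 4

20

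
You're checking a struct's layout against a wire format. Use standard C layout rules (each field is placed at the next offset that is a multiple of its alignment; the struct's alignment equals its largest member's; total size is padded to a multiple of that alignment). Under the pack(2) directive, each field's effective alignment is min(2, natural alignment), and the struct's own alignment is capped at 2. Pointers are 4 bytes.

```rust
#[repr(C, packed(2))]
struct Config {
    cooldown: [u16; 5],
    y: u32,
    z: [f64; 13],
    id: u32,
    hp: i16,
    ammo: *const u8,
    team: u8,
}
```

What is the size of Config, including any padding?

130 bytes

@0: cooldown [10B, align 2] → 10
@10: y [4B, align 2] → 14
@14: z [104B, align 2] → 118
@118: id [4B, align 2] → 122
@122: hp [2B, align 2] → 124
@124: ammo [4B, align 2] → 128
@128: team [1B, align 1] → 129
+1 tail pad (align 2)
size 130, align 2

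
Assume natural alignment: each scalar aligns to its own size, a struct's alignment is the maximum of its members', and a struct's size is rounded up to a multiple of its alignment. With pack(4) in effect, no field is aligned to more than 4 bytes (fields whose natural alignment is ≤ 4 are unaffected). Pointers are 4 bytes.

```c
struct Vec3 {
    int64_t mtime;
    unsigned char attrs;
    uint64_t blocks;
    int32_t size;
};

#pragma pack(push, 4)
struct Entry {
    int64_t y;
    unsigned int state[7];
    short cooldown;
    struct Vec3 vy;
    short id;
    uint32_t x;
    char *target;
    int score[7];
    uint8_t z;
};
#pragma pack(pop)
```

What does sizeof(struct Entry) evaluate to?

Vec3: mtime at 0 (size 8, align 8) → ends 8; attrs at 8 (size 1, align 1) → ends 9; pad 7 to align 8 for blocks; blocks at 16 (size 8, align 8) → ends 24; size at 24 (size 4, align 4) → ends 28; tail pad 4 to reach multiple of 8; total 32 bytes, alignment 8
y at 0 (size 8, align 4) → ends 8
state at 8 (size 28, align 4) → ends 36
cooldown at 36 (size 2, align 2) → ends 38
pad 2 to align 4 for vy
vy at 40 (size 32, align 4) → ends 72
id at 72 (size 2, align 2) → ends 74
pad 2 to align 4 for x
x at 76 (size 4, align 4) → ends 80
target at 80 (size 4, align 4) → ends 84
score at 84 (size 28, align 4) → ends 112
z at 112 (size 1, align 1) → ends 113
tail pad 3 to reach multiple of 4
total 116 bytes, alignment 4

116 bytes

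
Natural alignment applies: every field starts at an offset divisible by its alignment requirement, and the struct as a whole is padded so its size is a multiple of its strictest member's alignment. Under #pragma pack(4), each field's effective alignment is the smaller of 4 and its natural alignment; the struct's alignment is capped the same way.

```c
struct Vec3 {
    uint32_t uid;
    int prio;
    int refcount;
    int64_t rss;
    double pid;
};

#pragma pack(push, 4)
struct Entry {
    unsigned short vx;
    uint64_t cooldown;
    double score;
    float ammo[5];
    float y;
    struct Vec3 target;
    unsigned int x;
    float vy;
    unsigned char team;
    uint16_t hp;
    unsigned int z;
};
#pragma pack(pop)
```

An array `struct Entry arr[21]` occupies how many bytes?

1932

Vec3: @0: uid [4B, align 4] → 4; @4: prio [4B, align 4] → 8; @8: refcount [4B, align 4] → 12; +4 pad (align 8); @16: rss [8B, align 8] → 24; @24: pid [8B, align 8] → 32; size 32, align 8
@0: vx [2B, align 2] → 2
+2 pad (align 4)
@4: cooldown [8B, align 4] → 12
@12: score [8B, align 4] → 20
@20: ammo [20B, align 4] → 40
@40: y [4B, align 4] → 44
@44: target [32B, align 4] → 76
@76: x [4B, align 4] → 80
@80: vy [4B, align 4] → 84
@84: team [1B, align 1] → 85
+1 pad (align 2)
@86: hp [2B, align 2] → 88
@88: z [4B, align 4] → 92
size 92, align 4
array of 21: 21 × 92 = 1932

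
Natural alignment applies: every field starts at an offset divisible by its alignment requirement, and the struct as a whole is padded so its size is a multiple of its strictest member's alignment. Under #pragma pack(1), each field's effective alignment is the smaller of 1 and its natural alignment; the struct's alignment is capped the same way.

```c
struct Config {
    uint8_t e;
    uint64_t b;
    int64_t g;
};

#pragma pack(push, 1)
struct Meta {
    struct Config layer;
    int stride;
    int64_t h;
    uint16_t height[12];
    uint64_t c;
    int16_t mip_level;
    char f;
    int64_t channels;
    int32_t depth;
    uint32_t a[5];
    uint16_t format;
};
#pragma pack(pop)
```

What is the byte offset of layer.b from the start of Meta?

8

Config: @0: e [1B, align 1] → 1; +7 pad (align 8); @8: b [8B, align 8] → 16; @16: g [8B, align 8] → 24; size 24, align 8
@0: layer [24B, align 1] → 24
within Config: b at 8
0 + 8 = 8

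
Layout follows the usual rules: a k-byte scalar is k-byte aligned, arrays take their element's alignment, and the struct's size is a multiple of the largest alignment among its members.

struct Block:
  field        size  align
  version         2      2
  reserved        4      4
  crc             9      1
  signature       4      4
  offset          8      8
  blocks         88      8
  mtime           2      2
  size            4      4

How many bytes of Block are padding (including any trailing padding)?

0..2  version  (2B, 2-aligned)
2..4  -- padding (2B)
4..8  reserved  (4B, 4-aligned)
8..17  crc  (9B, 1-aligned)
17..20  -- padding (3B)
20..24  signature  (4B, 4-aligned)
24..32  offset  (8B, 8-aligned)
32..120  blocks  (88B, 8-aligned)
120..122  mtime  (2B, 2-aligned)
122..124  -- padding (2B)
124..128  size  (4B, 4-aligned)
sizeof = 128, alignof = 8
data bytes 121, size 128 → padding 7

7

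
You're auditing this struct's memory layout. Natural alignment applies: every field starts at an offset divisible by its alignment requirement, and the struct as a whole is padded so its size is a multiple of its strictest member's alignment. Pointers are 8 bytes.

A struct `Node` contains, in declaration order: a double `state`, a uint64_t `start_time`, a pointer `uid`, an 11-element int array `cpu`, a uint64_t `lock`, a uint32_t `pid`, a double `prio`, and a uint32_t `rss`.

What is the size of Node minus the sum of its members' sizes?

0..8  state  (8B, 8-aligned)
8..16  start_time  (8B, 8-aligned)
16..24  uid  (8B, 8-aligned)
24..68  cpu  (44B, 4-aligned)
68..72  -- padding (4B)
72..80  lock  (8B, 8-aligned)
80..84  pid  (4B, 4-aligned)
84..88  -- padding (4B)
88..96  prio  (8B, 8-aligned)
96..100  rss  (4B, 4-aligned)
100..104  -- tail padding (4B)
sizeof = 104, alignof = 8
data bytes 92, size 104 → padding 12

12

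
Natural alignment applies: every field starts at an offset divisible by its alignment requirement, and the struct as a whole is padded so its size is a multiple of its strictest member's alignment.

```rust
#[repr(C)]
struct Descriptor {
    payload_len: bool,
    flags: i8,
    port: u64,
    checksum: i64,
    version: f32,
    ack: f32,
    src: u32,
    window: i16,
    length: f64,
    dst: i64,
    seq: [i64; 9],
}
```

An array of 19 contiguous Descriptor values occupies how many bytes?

payload_len at 0 (size 1, align 1) → ends 1
flags at 1 (size 1, align 1) → ends 2
pad 6 to align 8 for port
port at 8 (size 8, align 8) → ends 16
checksum at 16 (size 8, align 8) → ends 24
version at 24 (size 4, align 4) → ends 28
ack at 28 (size 4, align 4) → ends 32
src at 32 (size 4, align 4) → ends 36
window at 36 (size 2, align 2) → ends 38
pad 2 to align 8 for length
length at 40 (size 8, align 8) → ends 48
dst at 48 (size 8, align 8) → ends 56
seq at 56 (size 72, align 8) → ends 128
total 128 bytes, alignment 8
array of 19: 19 × 128 = 2432

2432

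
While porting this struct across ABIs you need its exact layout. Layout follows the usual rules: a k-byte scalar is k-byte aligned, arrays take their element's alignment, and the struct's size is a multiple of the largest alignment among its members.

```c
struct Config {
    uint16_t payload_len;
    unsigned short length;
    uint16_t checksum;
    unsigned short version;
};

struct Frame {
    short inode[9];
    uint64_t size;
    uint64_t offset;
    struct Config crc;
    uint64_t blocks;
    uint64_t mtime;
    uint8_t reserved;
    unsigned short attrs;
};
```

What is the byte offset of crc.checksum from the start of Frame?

Config: 0..2  payload_len  (2B, 2-aligned); 2..4  length  (2B, 2-aligned); 4..6  checksum  (2B, 2-aligned); 6..8  version  (2B, 2-aligned); sizeof = 8, alignof = 2
0..18  inode  (18B, 2-aligned)
18..24  -- padding (6B)
24..32  size  (8B, 8-aligned)
32..40  offset  (8B, 8-aligned)
40..48  crc  (8B, 2-aligned)
within Config: checksum at 4
40 + 4 = 44

44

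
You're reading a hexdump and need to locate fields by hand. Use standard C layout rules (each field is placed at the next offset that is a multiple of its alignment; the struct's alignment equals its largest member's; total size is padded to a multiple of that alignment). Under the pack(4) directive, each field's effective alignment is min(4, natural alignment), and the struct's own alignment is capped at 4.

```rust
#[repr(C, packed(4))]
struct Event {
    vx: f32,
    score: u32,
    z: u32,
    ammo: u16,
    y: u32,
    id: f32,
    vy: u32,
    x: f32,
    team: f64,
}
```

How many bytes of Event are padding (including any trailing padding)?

0..4  vx  (4B, 4-aligned)
4..8  score  (4B, 4-aligned)
8..12  z  (4B, 4-aligned)
12..14  ammo  (2B, 2-aligned)
14..16  -- padding (2B)
16..20  y  (4B, 4-aligned)
20..24  id  (4B, 4-aligned)
24..28  vy  (4B, 4-aligned)
28..32  x  (4B, 4-aligned)
32..40  team  (8B, 4-aligned)
sizeof = 40, alignof = 4
data bytes 38, size 40 → padding 2

2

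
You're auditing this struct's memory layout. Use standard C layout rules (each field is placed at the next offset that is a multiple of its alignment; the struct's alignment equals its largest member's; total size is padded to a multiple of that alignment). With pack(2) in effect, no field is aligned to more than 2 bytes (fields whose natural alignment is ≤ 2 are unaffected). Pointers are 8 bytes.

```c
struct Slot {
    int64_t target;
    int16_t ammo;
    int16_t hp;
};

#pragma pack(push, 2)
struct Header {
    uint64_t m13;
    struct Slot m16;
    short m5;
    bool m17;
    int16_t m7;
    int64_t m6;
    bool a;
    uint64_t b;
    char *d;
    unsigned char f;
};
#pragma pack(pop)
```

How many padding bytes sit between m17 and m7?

Slot: target at 0 (size 8, align 8) → ends 8; ammo at 8 (size 2, align 2) → ends 10; hp at 10 (size 2, align 2) → ends 12; tail pad 4 to reach multiple of 8; total 16 bytes, alignment 8
m13 at 0 (size 8, align 2) → ends 8
m16 at 8 (size 16, align 2) → ends 24
m5 at 24 (size 2, align 2) → ends 26
m17 at 26 (size 1, align 1) → ends 27
pad 1 to align 2 for m7
m7 at 28 (size 2, align 2) → ends 30

1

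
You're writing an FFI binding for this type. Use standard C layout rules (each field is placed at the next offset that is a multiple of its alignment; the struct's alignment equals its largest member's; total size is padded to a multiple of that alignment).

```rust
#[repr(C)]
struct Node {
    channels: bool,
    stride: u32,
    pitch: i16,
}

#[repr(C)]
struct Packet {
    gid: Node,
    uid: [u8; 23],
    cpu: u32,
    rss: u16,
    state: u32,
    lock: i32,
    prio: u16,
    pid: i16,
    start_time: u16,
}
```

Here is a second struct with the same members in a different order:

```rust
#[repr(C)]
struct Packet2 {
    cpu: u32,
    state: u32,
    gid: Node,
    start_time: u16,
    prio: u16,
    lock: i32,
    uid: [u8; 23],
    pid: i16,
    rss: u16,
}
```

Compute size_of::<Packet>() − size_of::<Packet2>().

4

Node: 0..1  channels  (1B, 1-aligned); 1..4  -- padding (3B); 4..8  stride  (4B, 4-aligned); 8..10  pitch  (2B, 2-aligned); 10..12  -- tail padding (2B); sizeof = 12, alignof = 4
0..12  gid  (12B, 4-aligned)
12..35  uid  (23B, 1-aligned)
35..36  -- padding (1B)
36..40  cpu  (4B, 4-aligned)
40..42  rss  (2B, 2-aligned)
42..44  -- padding (2B)
44..48  state  (4B, 4-aligned)
48..52  lock  (4B, 4-aligned)
52..54  prio  (2B, 2-aligned)
54..56  pid  (2B, 2-aligned)
56..58  start_time  (2B, 2-aligned)
58..60  -- tail padding (2B)
sizeof = 60, alignof = 4
— Packet2 —
0..4  cpu  (4B, 4-aligned)
4..8  state  (4B, 4-aligned)
8..20  gid  (12B, 4-aligned)
20..22  start_time  (2B, 2-aligned)
22..24  prio  (2B, 2-aligned)
24..28  lock  (4B, 4-aligned)
28..51  uid  (23B, 1-aligned)
51..52  -- padding (1B)
52..54  pid  (2B, 2-aligned)
54..56  rss  (2B, 2-aligned)
sizeof = 56, alignof = 4
60 − 56 = 4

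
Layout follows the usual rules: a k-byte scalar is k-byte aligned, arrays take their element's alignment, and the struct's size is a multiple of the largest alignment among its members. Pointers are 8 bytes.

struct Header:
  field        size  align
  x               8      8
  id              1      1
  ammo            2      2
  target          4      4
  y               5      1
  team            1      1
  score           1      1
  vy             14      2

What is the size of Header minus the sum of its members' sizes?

4

@0: x [8B, align 8] → 8
@8: id [1B, align 1] → 9
+1 pad (align 2)
@10: ammo [2B, align 2] → 12
@12: target [4B, align 4] → 16
@16: y [5B, align 1] → 21
@21: team [1B, align 1] → 22
@22: score [1B, align 1] → 23
+1 pad (align 2)
@24: vy [14B, align 2] → 38
+2 tail pad (align 8)
size 40, align 8
data bytes 36, size 40 → padding 4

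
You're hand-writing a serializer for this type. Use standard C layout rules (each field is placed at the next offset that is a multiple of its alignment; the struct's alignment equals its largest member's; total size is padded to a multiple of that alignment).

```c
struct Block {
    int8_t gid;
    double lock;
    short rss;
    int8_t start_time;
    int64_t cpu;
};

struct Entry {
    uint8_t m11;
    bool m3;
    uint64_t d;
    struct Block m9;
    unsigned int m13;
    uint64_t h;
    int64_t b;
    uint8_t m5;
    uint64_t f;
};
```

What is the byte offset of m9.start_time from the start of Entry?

34

Block: gid at 0 (size 1, align 1) → ends 1; pad 7 to align 8 for lock; lock at 8 (size 8, align 8) → ends 16; rss at 16 (size 2, align 2) → ends 18; start_time at 18 (size 1, align 1) → ends 19; pad 5 to align 8 for cpu; cpu at 24 (size 8, align 8) → ends 32; total 32 bytes, alignment 8
m11 at 0 (size 1, align 1) → ends 1
m3 at 1 (size 1, align 1) → ends 2
pad 6 to align 8 for d
d at 8 (size 8, align 8) → ends 16
m9 at 16 (size 32, align 8) → ends 48
within Block: start_time at 18
16 + 18 = 34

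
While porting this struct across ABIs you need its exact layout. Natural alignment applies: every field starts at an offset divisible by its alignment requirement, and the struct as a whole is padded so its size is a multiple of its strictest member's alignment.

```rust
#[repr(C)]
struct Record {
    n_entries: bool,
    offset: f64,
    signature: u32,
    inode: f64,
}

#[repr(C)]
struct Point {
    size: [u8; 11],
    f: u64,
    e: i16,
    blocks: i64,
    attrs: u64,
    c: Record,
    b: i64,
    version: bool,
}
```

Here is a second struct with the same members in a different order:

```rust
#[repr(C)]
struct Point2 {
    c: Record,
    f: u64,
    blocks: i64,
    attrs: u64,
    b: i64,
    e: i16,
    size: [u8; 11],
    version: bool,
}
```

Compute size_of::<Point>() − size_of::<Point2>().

Record: n_entries at 0 (size 1, align 1) → ends 1; pad 7 to align 8 for offset; offset at 8 (size 8, align 8) → ends 16; signature at 16 (size 4, align 4) → ends 20; pad 4 to align 8 for inode; inode at 24 (size 8, align 8) → ends 32; total 32 bytes, alignment 8
size at 0 (size 11, align 1) → ends 11
pad 5 to align 8 for f
f at 16 (size 8, align 8) → ends 24
e at 24 (size 2, align 2) → ends 26
pad 6 to align 8 for blocks
blocks at 32 (size 8, align 8) → ends 40
attrs at 40 (size 8, align 8) → ends 48
c at 48 (size 32, align 8) → ends 80
b at 80 (size 8, align 8) → ends 88
version at 88 (size 1, align 1) → ends 89
tail pad 7 to reach multiple of 8
total 96 bytes, alignment 8
— Point2 —
c at 0 (size 32, align 8) → ends 32
f at 32 (size 8, align 8) → ends 40
blocks at 40 (size 8, align 8) → ends 48
attrs at 48 (size 8, align 8) → ends 56
b at 56 (size 8, align 8) → ends 64
e at 64 (size 2, align 2) → ends 66
size at 66 (size 11, align 1) → ends 77
version at 77 (size 1, align 1) → ends 78
tail pad 2 to reach multiple of 8
total 80 bytes, alignment 8
96 − 80 = 16

16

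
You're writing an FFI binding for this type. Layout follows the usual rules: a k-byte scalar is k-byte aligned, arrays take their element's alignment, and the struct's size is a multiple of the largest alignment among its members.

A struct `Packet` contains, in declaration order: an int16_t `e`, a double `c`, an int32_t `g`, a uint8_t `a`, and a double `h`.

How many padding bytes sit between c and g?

0

e at 0 (size 2, align 2) → ends 2
pad 6 to align 8 for c
c at 8 (size 8, align 8) → ends 16
g at 16 (size 4, align 4) → ends 20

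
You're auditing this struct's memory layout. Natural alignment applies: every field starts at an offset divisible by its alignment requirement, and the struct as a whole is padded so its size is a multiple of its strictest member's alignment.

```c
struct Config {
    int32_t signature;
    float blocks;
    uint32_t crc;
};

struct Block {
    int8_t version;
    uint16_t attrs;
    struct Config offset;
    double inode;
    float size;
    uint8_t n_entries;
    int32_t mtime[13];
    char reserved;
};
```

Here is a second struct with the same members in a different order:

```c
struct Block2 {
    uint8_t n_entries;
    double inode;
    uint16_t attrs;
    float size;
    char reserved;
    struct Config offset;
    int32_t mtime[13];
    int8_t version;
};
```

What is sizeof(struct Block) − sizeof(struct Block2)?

-8

Config: 0..4  signature  (4B, 4-aligned); 4..8  blocks  (4B, 4-aligned); 8..12  crc  (4B, 4-aligned); sizeof = 12, alignof = 4
0..1  version  (1B, 1-aligned)
1..2  -- padding (1B)
2..4  attrs  (2B, 2-aligned)
4..16  offset  (12B, 4-aligned)
16..24  inode  (8B, 8-aligned)
24..28  size  (4B, 4-aligned)
28..29  n_entries  (1B, 1-aligned)
29..32  -- padding (3B)
32..84  mtime  (52B, 4-aligned)
84..85  reserved  (1B, 1-aligned)
85..88  -- tail padding (3B)
sizeof = 88, alignof = 8
— Block2 —
0..1  n_entries  (1B, 1-aligned)
1..8  -- padding (7B)
8..16  inode  (8B, 8-aligned)
16..18  attrs  (2B, 2-aligned)
18..20  -- padding (2B)
20..24  size  (4B, 4-aligned)
24..25  reserved  (1B, 1-aligned)
25..28  -- padding (3B)
28..40  offset  (12B, 4-aligned)
40..92  mtime  (52B, 4-aligned)
92..93  version  (1B, 1-aligned)
93..96  -- tail padding (3B)
sizeof = 96, alignof = 8
88 − 96 = -8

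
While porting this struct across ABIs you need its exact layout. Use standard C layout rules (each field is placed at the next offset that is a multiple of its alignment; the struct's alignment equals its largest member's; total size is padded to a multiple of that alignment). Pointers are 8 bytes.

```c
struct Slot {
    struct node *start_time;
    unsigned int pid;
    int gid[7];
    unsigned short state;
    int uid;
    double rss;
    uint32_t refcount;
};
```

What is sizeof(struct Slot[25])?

@0: start_time [8B, align 8] → 8
@8: pid [4B, align 4] → 12
@12: gid [28B, align 4] → 40
@40: state [2B, align 2] → 42
+2 pad (align 4)
@44: uid [4B, align 4] → 48
@48: rss [8B, align 8] → 56
@56: refcount [4B, align 4] → 60
+4 tail pad (align 8)
size 64, align 8
array of 25: 25 × 64 = 1600

1600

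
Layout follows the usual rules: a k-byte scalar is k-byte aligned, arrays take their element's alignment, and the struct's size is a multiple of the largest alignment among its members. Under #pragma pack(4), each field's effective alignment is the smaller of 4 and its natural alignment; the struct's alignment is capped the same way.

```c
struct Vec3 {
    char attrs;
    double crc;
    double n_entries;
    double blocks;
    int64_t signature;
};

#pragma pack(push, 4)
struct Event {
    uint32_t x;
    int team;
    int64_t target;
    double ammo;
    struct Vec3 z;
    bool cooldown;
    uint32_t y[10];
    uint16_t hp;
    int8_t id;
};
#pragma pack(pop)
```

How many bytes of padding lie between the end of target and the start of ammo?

Vec3: @0: attrs [1B, align 1] → 1; +7 pad (align 8); @8: crc [8B, align 8] → 16; @16: n_entries [8B, align 8] → 24; @24: blocks [8B, align 8] → 32; @32: signature [8B, align 8] → 40; size 40, align 8
@0: x [4B, align 4] → 4
@4: team [4B, align 4] → 8
@8: target [8B, align 4] → 16
@16: ammo [8B, align 4] → 24

0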